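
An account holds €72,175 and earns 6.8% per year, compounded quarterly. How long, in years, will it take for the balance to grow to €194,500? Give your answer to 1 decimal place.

14.7 years

(1 + 0.017)^(4t) = 194,500/72,175 = 2.6948.
4t·ln(1 + 0.017) = ln(2.6948); 4t = 0.99134/0.0168571 ≈ 58.8083.
t ≈ 14.7021 years.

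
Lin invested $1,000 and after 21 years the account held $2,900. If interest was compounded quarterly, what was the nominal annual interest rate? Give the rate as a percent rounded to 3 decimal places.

The 84-period growth factor is 2,900/1,000 = 2.9.
r/4 = 2.9^(1/84) − 1 ≈ 0.0127558, so r ≈ 4·0.0127558 = 5.10232%.

5.102%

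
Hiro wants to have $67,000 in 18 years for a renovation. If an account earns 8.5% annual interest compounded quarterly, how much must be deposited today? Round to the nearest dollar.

Growth factor = (1 + 0.02125)^72 ≈ 4.5447396253.
P = 67,000/4.5447396253 ≈ 14,742.3187.

$14,742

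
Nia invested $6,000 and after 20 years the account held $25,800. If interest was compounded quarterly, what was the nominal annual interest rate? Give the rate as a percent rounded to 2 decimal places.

7.36%

The 80-period growth factor is 25,800/6,000 = 4.3.
r/4 = 4.3^(1/80) − 1 ≈ 0.0183999, so r ≈ 4·0.0183999 = 7.35997%.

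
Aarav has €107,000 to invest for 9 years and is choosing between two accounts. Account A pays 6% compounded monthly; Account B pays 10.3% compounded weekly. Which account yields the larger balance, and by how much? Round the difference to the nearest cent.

Account B, by €86,766.49

A: (1 + 0.005)^108 ≈ 1.71369949876, so 107,000 × 1.71369949876 ≈ 183,365.8464.
B: (1 + 0.103/52)^468 ≈ 2.52460123623, so 107,000 × 2.52460123623 ≈ 270,132.3323.
Difference ≈ 86,766.4859 in favor of B.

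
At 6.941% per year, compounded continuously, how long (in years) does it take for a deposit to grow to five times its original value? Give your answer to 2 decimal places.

e^(0.06941t) = 5, so 0.06941t = ln 5 ≈ 1.6094.
t ≈ 1.6094/0.06941 ≈ 23.1874.

23.19 years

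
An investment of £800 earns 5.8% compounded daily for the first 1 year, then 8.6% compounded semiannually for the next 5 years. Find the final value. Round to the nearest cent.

£1,291.58

After 1 years at 5.8%: 800 × 1.059710113 ≈ 847.7681.
Then 5 years at 8.6%: 847.7681 × 1.523502195 ≈ 1,291.5765.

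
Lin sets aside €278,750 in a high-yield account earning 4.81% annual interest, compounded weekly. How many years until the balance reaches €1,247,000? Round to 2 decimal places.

We need (1 + 0.000925)^(52t) = 4.4735, so 52t = ln 4.4735 / ln 1.000925 ≈ 1620.4037.
t ≈ 1620.4037/52 = 31.1616 years.

31.16 years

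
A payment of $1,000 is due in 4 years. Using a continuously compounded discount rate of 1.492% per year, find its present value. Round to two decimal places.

$942.07

P = A·e^(−rt) = 1,000·e^(−0.05968).
e^(−0.05968) ≈ 0.942065946, so P ≈ 942.0659.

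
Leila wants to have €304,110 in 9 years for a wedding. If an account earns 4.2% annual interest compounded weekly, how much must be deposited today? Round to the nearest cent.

€208,417.24

Periodic rate = 4.2%/52 = 0.000807692; 468 periods.
P = 304,110/(1 + 0.042/52)^468 ≈ 304,110/1.45914030238 ≈ 208,417.2437.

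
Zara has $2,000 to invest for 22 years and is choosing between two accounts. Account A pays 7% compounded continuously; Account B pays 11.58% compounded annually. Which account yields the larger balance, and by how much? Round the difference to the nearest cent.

Account B, by $12,951.57

Account A growth factor: e^(0.07·22) = e^1.54 ≈ 4.664590271; balance ≈ 9,329.1805.
Account B growth factor: (1 + 0.1158)^22 ≈ 11.14037617; balance ≈ 22,280.7523.
Account B is larger by 12,951.5718.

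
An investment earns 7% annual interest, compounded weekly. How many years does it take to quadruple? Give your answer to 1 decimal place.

(1 + 0.00134615)^(52t) = 4.
52t = ln 4 / ln(1 + 0.00134615) ≈ 1.3863/0.00134525 ≈ 1030.5117.
t ≈ 19.8175.

19.8 years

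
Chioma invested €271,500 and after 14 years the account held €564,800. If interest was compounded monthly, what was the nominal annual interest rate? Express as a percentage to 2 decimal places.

(1 + r/12)^168 = 564,800/271,500 = 2.08029.
1 + r/12 = 2.08029^(1/168) ≈ 1.00437, so r/12 ≈ 0.0043697.
r ≈ 12·0.0043697 = 5.24363%.

5.24%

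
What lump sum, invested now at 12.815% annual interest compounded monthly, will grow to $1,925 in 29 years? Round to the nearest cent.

Growth factor = (1 + 0.12815/12)^348 ≈ 40.31188724.
P = 1,925/40.31188724 ≈ 47.7527.

$47.75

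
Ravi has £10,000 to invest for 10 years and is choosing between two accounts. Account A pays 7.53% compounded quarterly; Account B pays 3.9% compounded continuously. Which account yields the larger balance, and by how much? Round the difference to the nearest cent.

Account A, by £6,315.68

Account A growth factor: (1 + 0.018825)^40 ≈ 2.1085491404; balance ≈ 21,085.4914.
Account B growth factor: e^(0.039·10) = e^0.39 ≈ 1.4769807939; balance ≈ 14,769.8079.
Account A is larger by 6,315.6835.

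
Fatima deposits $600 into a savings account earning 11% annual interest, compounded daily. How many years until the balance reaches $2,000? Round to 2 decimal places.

(1 + 0.00030137)^(365t) = 2,000/600 = 3.3333.
365t·ln(1 + 0.00030137) = ln(3.3333); 365t = 1.204/0.000301324 ≈ 3995.6026.
t ≈ 10.9469 years.

10.95 years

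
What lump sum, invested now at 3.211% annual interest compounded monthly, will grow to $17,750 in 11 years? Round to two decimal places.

Growth factor = (1 + 0.03211/12)^132 ≈ 1.4229586719.
P = 17,750/1.4229586719 ≈ 12,474.0095.

$12,474.01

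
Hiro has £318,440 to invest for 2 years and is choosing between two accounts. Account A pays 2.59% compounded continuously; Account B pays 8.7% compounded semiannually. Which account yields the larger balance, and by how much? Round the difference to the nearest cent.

A: e^(0.0259·2) = e^0.0518 ≈ 1.05316508843, so 318,440 × 1.05316508843 ≈ 335,369.8908.
B: (1 + 0.0435)^4 ≈ 1.18568633211, so 318,440 × 1.18568633211 ≈ 377,569.9556.
Difference ≈ 42,200.0648 in favor of B.

Account B, by £42,200.06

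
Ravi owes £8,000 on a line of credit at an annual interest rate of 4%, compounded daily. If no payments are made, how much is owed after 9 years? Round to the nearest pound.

£11,466

Periodic rate = 4%/365 = 0.000109589; periods = 365·9 = 3285.
A = 8,000·(1 + 0.04/365)^3285 ≈ 8,000·1.433301143 ≈ 11,466.4091.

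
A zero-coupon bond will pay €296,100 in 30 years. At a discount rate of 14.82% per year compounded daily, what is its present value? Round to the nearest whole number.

€3,475

Growth factor = (1 + 0.1482/365)^10950 ≈ 85.2081976148.
P = 296,100/85.2081976148 ≈ 3,475.0178.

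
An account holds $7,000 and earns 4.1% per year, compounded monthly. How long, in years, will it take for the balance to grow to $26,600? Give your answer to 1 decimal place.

32.6 years

(1 + 0.00341667)^(12t) = 26,600/7,000 = 3.8.
12t·ln(1 + 0.00341667) = ln(3.8); 12t = 1.335/0.00341084 ≈ 391.3991.
t ≈ 32.6166 years.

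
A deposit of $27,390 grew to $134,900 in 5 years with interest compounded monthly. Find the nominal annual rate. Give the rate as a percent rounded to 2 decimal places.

32.31%

The 60-period growth factor is 134,900/27,390 = 4.92516.
r/12 = 4.92516^(1/60) − 1 ≈ 0.0269288, so r ≈ 12·0.0269288 = 32.31455%.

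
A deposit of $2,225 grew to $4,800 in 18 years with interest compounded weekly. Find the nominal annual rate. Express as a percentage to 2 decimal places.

The 936-period growth factor is 4,800/2,225 = 2.1573.
r/52 = 2.1573^(1/936) − 1 ≈ 0.000821768, so r ≈ 52·0.000821768 = 4.27319%.

4.27%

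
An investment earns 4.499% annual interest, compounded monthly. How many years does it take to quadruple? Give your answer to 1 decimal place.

30.9 years

(1 + 0.00374917)^(12t) = 4.
12t = ln 4 / ln(1 + 0.00374917) ≈ 1.3863/0.00374216 ≈ 370.4534.
t ≈ 30.8711.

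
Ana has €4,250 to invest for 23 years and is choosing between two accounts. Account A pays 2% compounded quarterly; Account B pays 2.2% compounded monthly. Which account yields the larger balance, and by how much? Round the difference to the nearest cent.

Account B, by €321.37

Account A growth factor: (1 + 0.005)^92 ≈ 1.58225939; balance ≈ 6,724.6024.
Account B growth factor: (1 + 0.022/12)^276 ≈ 1.657875118; balance ≈ 7,045.9693.
Account B is larger by 321.3668.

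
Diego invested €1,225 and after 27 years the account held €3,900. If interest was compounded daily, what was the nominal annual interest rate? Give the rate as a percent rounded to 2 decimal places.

(1 + r/365)^9855 = 3,900/1,225 = 3.18367.
1 + r/365 = 3.18367^(1/9855) ≈ 1.000118, so r/365 ≈ 0.000117514.
r ≈ 365·0.000117514 = 4.28927%.

4.29%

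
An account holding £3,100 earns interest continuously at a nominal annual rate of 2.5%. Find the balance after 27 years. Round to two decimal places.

£6,088.50

A = P·e^(rt) = 3,100·e^(0.025·27) = 3,100·e^0.675.
e^0.675 ≈ 1.964032976, so A ≈ 6,088.5022.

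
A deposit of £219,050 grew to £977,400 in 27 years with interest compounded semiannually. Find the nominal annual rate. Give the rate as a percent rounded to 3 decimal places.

5.617%

The 54-period growth factor is 977,400/219,050 = 4.46199.
r/2 = 4.46199^(1/54) − 1 ≈ 0.0280833, so r ≈ 2·0.0280833 = 5.61667%.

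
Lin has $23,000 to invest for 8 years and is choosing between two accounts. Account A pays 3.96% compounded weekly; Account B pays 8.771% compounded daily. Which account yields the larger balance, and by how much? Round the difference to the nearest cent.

Account B, by $14,821.34

Account A growth factor: (1 + 0.0396/52)^416 ≈ 1.3725625039; balance ≈ 31,568.9376.
Account B growth factor: (1 + 0.08771/365)^2920 ≈ 2.0169686302; balance ≈ 46,390.2785.
Account B is larger by 14,821.3409.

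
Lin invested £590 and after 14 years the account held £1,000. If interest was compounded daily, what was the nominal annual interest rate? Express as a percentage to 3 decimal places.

(1 + r/365)^5110 = 1,000/590 = 1.69492.
1 + r/365 = 1.69492^(1/5110) ≈ 1.000103, so r/365 ≈ 0.00010326.
r ≈ 365·0.00010326 = 3.76900%.

3.769%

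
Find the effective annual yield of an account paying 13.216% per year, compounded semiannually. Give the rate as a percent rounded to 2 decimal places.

EAR = (1 + 13.216%/2)^2 − 1 = (1 + 0.06608)^2 − 1.
(1 + 0.06608)^2 ≈ 1.136527, so EAR ≈ 13.65266%.

13.65%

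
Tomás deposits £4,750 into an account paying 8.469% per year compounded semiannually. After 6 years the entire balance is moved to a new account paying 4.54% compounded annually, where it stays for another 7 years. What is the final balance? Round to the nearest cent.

Phase 1: 4,750·(1 + 0.042345)^12 ≈ 7,813.2453.
Phase 2: 7,813.2453·(1 + 0.0454)^7 ≈ 10,661.2697.

£10,661.27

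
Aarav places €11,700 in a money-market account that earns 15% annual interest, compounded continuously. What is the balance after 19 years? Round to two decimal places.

A = P·e^(rt) = 11,700·e^(0.15·19) = 11,700·e^2.85.
e^2.85 ≈ 17.2877818406, so A ≈ 202,267.0475.

€202,267.05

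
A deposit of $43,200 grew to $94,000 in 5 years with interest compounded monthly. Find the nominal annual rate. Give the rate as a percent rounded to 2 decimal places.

15.65%

(1 + r/12)^60 = 94,000/43,200 = 2.17593.
1 + r/12 = 2.17593^(1/60) ≈ 1.013042, so r/12 ≈ 0.0130419.
r ≈ 12·0.0130419 = 15.65026%.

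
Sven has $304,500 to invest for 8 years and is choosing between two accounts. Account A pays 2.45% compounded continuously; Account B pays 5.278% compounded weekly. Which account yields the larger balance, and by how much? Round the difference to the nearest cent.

Account A growth factor: e^(0.0245·8) = e^0.196 ≈ 1.21652690533; balance ≈ 370,432.4427.
Account B growth factor: (1 + 0.001015)^416 ≈ 1.525047959; balance ≈ 464,377.1035.
Account B is larger by 93,944.6608.

Account B, by $93,944.66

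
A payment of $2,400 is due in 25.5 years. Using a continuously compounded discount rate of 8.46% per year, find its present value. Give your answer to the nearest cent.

P = A·e^(−rt) = 2,400·e^(−2.1573).
e^(−2.1573) ≈ 0.1156369196, so P ≈ 277.5286.

$277.53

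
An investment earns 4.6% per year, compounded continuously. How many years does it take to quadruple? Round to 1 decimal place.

e^(0.046t) = 4, so 0.046t = ln 4 ≈ 1.3863.
t ≈ 1.3863/0.046 ≈ 30.1368.

30.1 years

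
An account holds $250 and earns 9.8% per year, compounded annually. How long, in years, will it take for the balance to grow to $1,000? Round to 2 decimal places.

We need (1 + 0.098)^t = 4, so t = ln 4 / ln 1.098 ≈ 14.8282.

14.83 years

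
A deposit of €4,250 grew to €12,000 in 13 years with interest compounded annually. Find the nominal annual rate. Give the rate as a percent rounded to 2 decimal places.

The 13-period growth factor is 12,000/4,250 = 2.82353.
r = 2.82353^(1/13) − 1 ≈ 0.0831194, i.e. 8.31194%.

8.31%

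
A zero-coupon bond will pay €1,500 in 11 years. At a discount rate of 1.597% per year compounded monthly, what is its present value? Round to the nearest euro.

€1,258

Periodic rate = 1.597%/12 = 0.00133083; 132 periods.
P = 1,500/(1 + 0.01597/12)^132 ≈ 1,500/1.191905408 ≈ 1,258.4891.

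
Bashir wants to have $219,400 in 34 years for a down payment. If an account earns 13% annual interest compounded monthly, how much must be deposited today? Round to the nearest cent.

Growth factor = (1 + 0.13/12)^408 ≈ 81.1443650233.
P = 219,400/81.1443650233 ≈ 2,703.8230.

$2,703.82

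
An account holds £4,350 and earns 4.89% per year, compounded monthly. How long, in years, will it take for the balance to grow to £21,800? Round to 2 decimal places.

33.03 years

(1 + 0.004075)^(12t) = 21,800/4,350 = 5.0115.
12t·ln(1 + 0.004075) = ln(5.0115); 12t = 1.6117/0.00406672 ≈ 396.3229.
t ≈ 33.0269 years.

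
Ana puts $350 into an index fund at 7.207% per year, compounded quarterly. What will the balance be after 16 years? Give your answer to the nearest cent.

Periodic rate = 7.207%/4 = 0.0180175; periods = 4·16 = 64.
A = 350·(1 + 0.0180175)^64 ≈ 350·3.135707879 ≈ 1,097.4978.

$1,097.50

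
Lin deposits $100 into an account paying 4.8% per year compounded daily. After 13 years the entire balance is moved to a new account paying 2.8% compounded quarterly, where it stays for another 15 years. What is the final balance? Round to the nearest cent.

After 13 years at 4.8%: 100 × 1.86630208 ≈ 186.6302.
Then 15 years at 2.8%: 186.6302 × 1.51973629 ≈ 283.6287.

$283.63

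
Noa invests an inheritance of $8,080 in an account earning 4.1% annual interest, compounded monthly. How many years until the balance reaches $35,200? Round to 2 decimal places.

We need (1 + 0.00341667)^(12t) = 4.3564, so 12t = ln 4.3564 / ln 1.003417 ≈ 431.4635.
t ≈ 431.4635/12 = 35.9553 years.

35.96 years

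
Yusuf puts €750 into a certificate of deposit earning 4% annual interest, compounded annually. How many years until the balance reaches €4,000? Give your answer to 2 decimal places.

(1 + 0.04)^t = 4,000/750 = 5.3333.
t·ln(1 + 0.04) = ln(5.3333); t = 1.674/0.0392207 ≈ 42.6809.

42.68 years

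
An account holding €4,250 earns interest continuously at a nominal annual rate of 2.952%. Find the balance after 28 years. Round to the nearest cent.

€9,713.13

A = P·e^(rt) = 4,250·e^(0.02952·28) = 4,250·e^0.82656.
e^0.82656 ≈ 2.285443277, so A ≈ 9,713.1339.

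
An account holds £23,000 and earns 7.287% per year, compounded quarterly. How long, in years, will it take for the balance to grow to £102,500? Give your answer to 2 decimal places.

20.69 years

(1 + 0.0182175)^(4t) = 102,500/23,000 = 4.4565.
4t·ln(1 + 0.0182175) = ln(4.4565); 4t = 1.4944/0.0180535 ≈ 82.7742.
t ≈ 20.6936 years.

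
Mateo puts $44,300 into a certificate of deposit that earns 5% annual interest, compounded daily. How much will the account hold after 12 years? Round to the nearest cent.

$80,716.55

Periodic rate = 5%/365 = 0.000136986; periods = 365·12 = 4380.
A = 44,300·(1 + 0.05/365)^4380 ≈ 44,300·1.8220439272 ≈ 80,716.5460.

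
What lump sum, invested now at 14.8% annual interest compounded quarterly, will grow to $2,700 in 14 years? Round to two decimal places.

Periodic rate = 14.8%/4 = 0.037; 56 periods.
P = 2,700/(1 + 0.037)^56 ≈ 2,700/7.649100337 ≈ 352.9827.

$352.98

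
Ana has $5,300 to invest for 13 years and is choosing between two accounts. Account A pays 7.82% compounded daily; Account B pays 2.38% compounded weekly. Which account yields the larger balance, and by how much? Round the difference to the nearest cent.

Account A growth factor: (1 + 0.0782/365)^4745 ≈ 2.763480992; balance ≈ 14,646.4493.
Account B growth factor: (1 + 0.0238/52)^676 ≈ 1.362510858; balance ≈ 7,221.3075.
Account A is larger by 7,425.1417.

Account A, by $7,425.14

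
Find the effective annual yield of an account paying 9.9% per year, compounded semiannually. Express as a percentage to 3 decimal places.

10.145%

EAR = (1 + 9.9%/2)^2 − 1 = (1 + 0.0495)^2 − 1.
(1 + 0.0495)^2 ≈ 1.10145, so EAR ≈ 10.14503%.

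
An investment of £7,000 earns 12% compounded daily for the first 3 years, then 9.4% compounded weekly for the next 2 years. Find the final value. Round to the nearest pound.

£12,106

After 3 years at 12%: 7,000 × 1.433244614 ≈ 10,032.7123.
Then 2 years at 9.4%: 10,032.7123 × 1.2066287107 ≈ 12,105.7587.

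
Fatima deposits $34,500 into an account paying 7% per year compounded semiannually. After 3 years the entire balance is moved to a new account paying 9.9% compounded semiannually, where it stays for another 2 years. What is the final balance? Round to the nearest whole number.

After 3 years at 7%: 34,500 × 1.2292553263 ≈ 42,409.3088.
Then 2 years at 9.9%: 42,409.3088 × 1.2131926532 ≈ 51,450.6618.

$51,451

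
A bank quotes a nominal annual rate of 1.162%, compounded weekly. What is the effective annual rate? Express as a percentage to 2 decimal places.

EAR = (1 + 1.162%/52)^52 − 1 = (1 + 0.000223462)^52 − 1.
(1 + 0.000223462)^52 ≈ 1.011686, so EAR ≈ 1.16865%.

1.17%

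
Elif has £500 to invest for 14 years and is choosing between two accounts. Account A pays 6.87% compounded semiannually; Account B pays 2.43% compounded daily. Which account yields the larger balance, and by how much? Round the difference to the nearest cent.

Account A, by £584.64

Account A growth factor: (1 + 0.03435)^28 ≈ 2.57448595; balance ≈ 1,287.2430.
Account B growth factor: (1 + 0.0243/365)^5110 ≈ 1.4052127; balance ≈ 702.6063.
Account A is larger by 584.6366.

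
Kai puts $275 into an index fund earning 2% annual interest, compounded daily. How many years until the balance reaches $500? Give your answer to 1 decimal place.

29.9 years

(1 + 0.0000547945)^(365t) = 500/275 = 1.8182.
365t·ln(1 + 0.0000547945) = ln(1.8182); 365t = 0.59784/5.4793e-05 ≈ 10910.8242.
t ≈ 29.8927 years.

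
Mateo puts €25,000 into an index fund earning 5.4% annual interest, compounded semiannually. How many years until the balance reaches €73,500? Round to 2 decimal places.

We need (1 + 0.027)^(2t) = 2.94, so 2t = ln 2.94 / ln 1.027 ≈ 40.4779.
t ≈ 40.4779/2 = 20.2390 years.

20.24 years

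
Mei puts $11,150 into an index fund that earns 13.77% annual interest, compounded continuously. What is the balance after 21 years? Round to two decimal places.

A = P·e^(rt) = 11,150·e^(0.1377·21) = 11,150·e^2.8917.
e^2.8917 ≈ 18.0239242429, so A ≈ 200,966.7553.

$200,966.76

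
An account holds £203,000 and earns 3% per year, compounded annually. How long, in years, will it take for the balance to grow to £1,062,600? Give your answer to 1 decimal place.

56.0 years

(1 + 0.03)^t = 1,062,600/203,000 = 5.2345.
t·ln(1 + 0.03) = ln(5.2345); t = 1.6553/0.0295588 ≈ 55.9992.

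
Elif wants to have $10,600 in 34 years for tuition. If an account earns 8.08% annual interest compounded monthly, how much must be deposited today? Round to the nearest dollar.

$686

Growth factor = (1 + 0.0808/12)^408 ≈ 15.455924647.
P = 10,600/15.455924647 ≈ 685.8211.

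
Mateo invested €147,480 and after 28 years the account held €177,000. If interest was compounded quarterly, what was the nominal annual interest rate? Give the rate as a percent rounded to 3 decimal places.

The 112-period growth factor is 177,000/147,480 = 1.20016.
r/4 = 1.20016^(1/112) − 1 ≈ 0.00163041, so r ≈ 4·0.00163041 = 0.65216%.

0.652%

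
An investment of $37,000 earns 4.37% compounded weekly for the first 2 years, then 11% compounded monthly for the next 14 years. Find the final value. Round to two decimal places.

Phase 1: 37,000·(1 + 0.0437/52)^104 ≈ 40,377.8436.
Phase 2: 40,377.8436·(1 + 0.11/12)^168 ≈ 187,029.3796.

$187,029.38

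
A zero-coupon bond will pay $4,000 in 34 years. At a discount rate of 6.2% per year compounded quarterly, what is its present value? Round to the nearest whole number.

$494

Periodic rate = 6.2%/4 = 0.0155; 136 periods.
P = 4,000/(1 + 0.0155)^136 ≈ 4,000/8.099723111 ≈ 493.8440.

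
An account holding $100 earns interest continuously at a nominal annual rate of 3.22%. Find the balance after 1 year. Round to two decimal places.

A = P·e^(rt) = 100·e^(0.0322·1) = 100·e^0.0322.
e^0.0322 ≈ 1.03272403, so A ≈ 103.2724.

$103.27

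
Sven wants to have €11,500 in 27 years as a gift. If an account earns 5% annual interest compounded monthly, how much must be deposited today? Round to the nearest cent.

Growth factor = (1 + 0.05/12)^324 ≈ 3.8466217215.
P = 11,500/3.8466217215 ≈ 2,989.6363.

€2,989.64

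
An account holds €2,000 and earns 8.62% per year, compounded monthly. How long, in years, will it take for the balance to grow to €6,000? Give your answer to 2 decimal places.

12.79 years

(1 + 0.00718333)^(12t) = 6,000/2,000 = 3.
12t·ln(1 + 0.00718333) = ln(3); 12t = 1.0986/0.00715766 ≈ 153.4877.
t ≈ 12.7906 years.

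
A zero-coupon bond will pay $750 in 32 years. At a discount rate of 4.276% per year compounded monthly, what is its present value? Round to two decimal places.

Periodic rate = 4.276%/12 = 0.00356333; 384 periods.
P = 750/(1 + 0.04276/12)^384 ≈ 750/3.91920131 ≈ 191.3655.

$191.37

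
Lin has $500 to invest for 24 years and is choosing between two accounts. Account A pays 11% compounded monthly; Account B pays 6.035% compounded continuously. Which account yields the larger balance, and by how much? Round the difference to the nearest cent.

Account A growth factor: (1 + 0.11/12)^288 ≈ 13.84568234; balance ≈ 6,922.8412.
Account B growth factor: e^(0.06035·24) = e^1.4484 ≈ 4.256298986; balance ≈ 2,128.1495.
Account A is larger by 4,794.6917.

Account A, by $4,794.69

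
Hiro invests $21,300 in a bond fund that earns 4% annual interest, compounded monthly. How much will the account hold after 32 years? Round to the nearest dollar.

Growth factor = (1 + 0.04/12)^384 ≈ 3.5889920447.
A ≈ 21,300 × 3.5889920447 ≈ 76,445.5306.

$76,446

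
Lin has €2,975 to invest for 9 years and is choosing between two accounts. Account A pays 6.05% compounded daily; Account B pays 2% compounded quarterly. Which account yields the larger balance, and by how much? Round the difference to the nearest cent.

A: (1 + 0.0605/365)^3285 ≈ 1.723668518, so 2,975 × 1.723668518 ≈ 5,127.9138.
B: (1 + 0.005)^36 ≈ 1.196680525, so 2,975 × 1.196680525 ≈ 3,560.1246.
Difference ≈ 1,567.7893 in favor of A.

Account A, by €1,567.79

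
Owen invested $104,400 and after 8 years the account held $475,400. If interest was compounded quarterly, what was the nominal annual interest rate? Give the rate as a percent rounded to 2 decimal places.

19.41%

(1 + r/4)^32 = 475,400/104,400 = 4.55364.
1 + r/4 = 4.55364^(1/32) ≈ 1.048513, so r/4 ≈ 0.0485127.
r ≈ 4·0.0485127 = 19.40509%.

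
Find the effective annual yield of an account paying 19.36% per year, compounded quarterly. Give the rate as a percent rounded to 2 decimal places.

EAR = (1 + 19.36%/4)^4 − 1 = (1 + 0.0484)^4 − 1.
(1 + 0.0484)^4 ≈ 1.208114, so EAR ≈ 20.81144%.

20.81%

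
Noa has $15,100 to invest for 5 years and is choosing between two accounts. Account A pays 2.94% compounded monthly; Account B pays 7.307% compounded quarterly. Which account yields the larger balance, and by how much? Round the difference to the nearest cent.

Account A growth factor: (1 + 0.00245)^60 ≈ 1.1581457312; balance ≈ 17,488.0005.
Account B growth factor: (1 + 0.0182675)^20 ≈ 1.4362751702; balance ≈ 21,687.7551.
Account B is larger by 4,199.7545.

Account B, by $4,199.75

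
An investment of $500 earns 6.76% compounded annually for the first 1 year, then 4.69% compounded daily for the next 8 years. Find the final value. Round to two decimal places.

After 1 years at 6.76%: 500 × 1.0676 ≈ 533.8000.
Then 8 years at 4.69%: 533.8000 × 1.45524737 ≈ 776.8110.

$776.81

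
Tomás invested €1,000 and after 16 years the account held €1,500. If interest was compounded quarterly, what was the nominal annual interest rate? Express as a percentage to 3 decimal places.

The 64-period growth factor is 1,500/1,000 = 1.5.
r/4 = 1.5^(1/64) − 1 ≈ 0.0063555, so r ≈ 4·0.0063555 = 2.54220%.

2.542%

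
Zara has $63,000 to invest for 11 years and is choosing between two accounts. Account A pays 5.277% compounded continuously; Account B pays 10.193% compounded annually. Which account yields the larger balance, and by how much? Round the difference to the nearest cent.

Account B, by $70,672.73

A: e^(0.05277·11) = e^0.58047 ≈ 1.78687806611, so 63,000 × 1.78687806611 ≈ 112,573.3182.
B: (1 + 0.10193)^11 ≈ 2.90866748176, so 63,000 × 2.90866748176 ≈ 183,246.0514.
Difference ≈ 70,672.7332 in favor of B.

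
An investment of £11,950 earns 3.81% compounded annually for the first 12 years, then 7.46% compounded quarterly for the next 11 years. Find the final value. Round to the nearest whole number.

Phase 1: 11,950·(1 + 0.0381)^12 ≈ 18,717.0844.
Phase 2: 18,717.0844·(1 + 0.01865)^44 ≈ 42,202.4571.

£42,202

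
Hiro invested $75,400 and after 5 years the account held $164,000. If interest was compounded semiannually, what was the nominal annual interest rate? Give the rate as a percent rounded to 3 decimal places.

The 10-period growth factor is 164,000/75,400 = 2.17507.
r/2 = 2.17507^(1/10) − 1 ≈ 0.0808048, so r ≈ 2·0.0808048 = 16.16095%.

16.161%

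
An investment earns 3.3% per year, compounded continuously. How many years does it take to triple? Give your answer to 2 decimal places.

33.29 years

e^(0.033t) = 3, so 0.033t = ln 3 ≈ 1.0986.
t ≈ 1.0986/0.033 ≈ 33.2913.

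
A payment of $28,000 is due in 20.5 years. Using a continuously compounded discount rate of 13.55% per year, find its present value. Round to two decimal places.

P = A·e^(−rt) = 28,000·e^(−2.77775).
e^(−2.77775) ≈ 0.062178251172, so P ≈ 1,740.9910.

$1,740.99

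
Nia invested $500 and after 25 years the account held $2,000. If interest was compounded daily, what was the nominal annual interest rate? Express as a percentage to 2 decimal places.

5.55%

(1 + r/365)^9125 = 2,000/500 = 4.
1 + r/365 = 4^(1/9125) ≈ 1.000152, so r/365 ≈ 0.000151934.
r ≈ 365·0.000151934 = 5.54560%.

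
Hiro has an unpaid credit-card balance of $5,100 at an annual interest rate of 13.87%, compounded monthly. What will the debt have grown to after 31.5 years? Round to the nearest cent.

Periodic rate = 13.87%/12 = 0.0115583; periods = 12·31.5 = 378.
A = 5,100·(1 + 0.1387/12)^378 ≈ 5,100·77.0144773643 ≈ 392,773.8346.

$392,773.83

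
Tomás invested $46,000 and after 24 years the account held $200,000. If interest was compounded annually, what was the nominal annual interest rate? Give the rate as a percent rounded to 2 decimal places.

The 24-period growth factor is 200,000/46,000 = 4.34783.
r = 4.34783^(1/24) − 1 ≈ 0.0631503, i.e. 6.31503%.

6.32%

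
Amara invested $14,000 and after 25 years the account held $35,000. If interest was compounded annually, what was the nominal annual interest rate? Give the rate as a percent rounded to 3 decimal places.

3.733%

(1 + r)^25 = 35,000/14,000 = 2.5.
1 + r = 2.5^(1/25) ≈ 1.037332, so r ≈ 0.0373316.
r ≈ 3.73316%.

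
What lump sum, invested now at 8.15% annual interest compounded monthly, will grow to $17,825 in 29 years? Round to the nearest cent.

$1,690.61

Periodic rate = 8.15%/12 = 0.00679167; 348 periods.
P = 17,825/(1 + 0.0815/12)^348 ≈ 17,825/10.543505775 ≈ 1,690.6141.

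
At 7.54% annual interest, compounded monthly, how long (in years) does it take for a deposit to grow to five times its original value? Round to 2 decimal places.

21.41 years

(1 + 0.00628333)^(12t) = 5.
12t = ln 5 / ln(1 + 0.00628333) ≈ 1.6094/0.00626368 ≈ 256.9478.
t ≈ 21.4123.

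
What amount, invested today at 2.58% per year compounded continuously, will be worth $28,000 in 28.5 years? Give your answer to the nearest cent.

$13,422.13

P = A·e^(−rt) = 28,000·e^(−0.7353).
e^(−0.7353) ≈ 0.47936162891, so P ≈ 13,422.1256.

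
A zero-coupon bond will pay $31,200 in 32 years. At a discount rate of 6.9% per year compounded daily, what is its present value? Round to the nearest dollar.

Growth factor = (1 + 0.069/365)^11680 ≈ 9.0956049555.
P = 31,200/9.0956049555 ≈ 3,430.2281.

$3,430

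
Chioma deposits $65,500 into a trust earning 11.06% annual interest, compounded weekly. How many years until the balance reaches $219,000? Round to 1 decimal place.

We need (1 + 0.00212692)^(52t) = 3.3435, so 52t = ln 3.3435 / ln 1.002127 ≈ 568.0999.
t ≈ 568.0999/52 = 10.9250 years.

10.9 years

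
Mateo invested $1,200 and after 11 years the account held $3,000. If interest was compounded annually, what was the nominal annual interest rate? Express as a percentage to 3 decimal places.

8.687%

(1 + r)^11 = 3,000/1,200 = 2.5.
1 + r = 2.5^(1/11) ≈ 1.086867, so r ≈ 0.0868669.
r ≈ 8.68669%.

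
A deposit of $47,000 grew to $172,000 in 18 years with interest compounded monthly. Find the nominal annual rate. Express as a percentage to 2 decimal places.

7.23%

(1 + r/12)^216 = 172,000/47,000 = 3.65957.
1 + r/12 = 3.65957^(1/216) ≈ 1.006024, so r/12 ≈ 0.00602431.
r ≈ 12·0.00602431 = 7.22917%.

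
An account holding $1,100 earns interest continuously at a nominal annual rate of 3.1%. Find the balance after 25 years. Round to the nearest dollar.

$2,388

A = P·e^(rt) = 1,100·e^(0.031·25) = 1,100·e^0.775.
e^0.775 ≈ 2.170592127, so A ≈ 2,387.6513.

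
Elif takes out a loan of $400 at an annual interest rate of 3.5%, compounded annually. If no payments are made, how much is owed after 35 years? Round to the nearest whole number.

$1,333

Growth factor = (1 + 0.035)^35 ≈ 3.333590446.
A ≈ 400 × 3.333590446 ≈ 1,333.4362.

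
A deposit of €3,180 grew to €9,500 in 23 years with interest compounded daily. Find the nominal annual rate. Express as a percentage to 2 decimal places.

(1 + r/365)^8395 = 9,500/3,180 = 2.98742.
1 + r/365 = 2.98742^(1/8395) ≈ 1.00013, so r/365 ≈ 0.000130373.
r ≈ 365·0.000130373 = 4.75862%.

4.76%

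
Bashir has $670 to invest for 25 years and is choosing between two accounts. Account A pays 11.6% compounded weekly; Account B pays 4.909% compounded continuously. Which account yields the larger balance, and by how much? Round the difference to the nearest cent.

Account A, by $9,851.48

A: (1 + 0.116/52)^1300 ≈ 18.115540971, so 670 × 18.115540971 ≈ 12,137.4125.
B: e^(0.04909·25) = e^1.22725 ≈ 3.41183408, so 670 × 3.41183408 ≈ 2,285.9288.
Difference ≈ 9,851.4836 in favor of A.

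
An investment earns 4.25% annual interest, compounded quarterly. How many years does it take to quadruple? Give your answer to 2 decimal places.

32.79 years

(1 + 0.010625)^(4t) = 4.
4t = ln 4 / ln(1 + 0.010625) ≈ 1.3863/0.010569 ≈ 131.1667.
t ≈ 32.7917.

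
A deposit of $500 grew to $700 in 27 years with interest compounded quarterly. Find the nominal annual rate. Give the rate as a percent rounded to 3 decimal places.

1.248%

(1 + r/4)^108 = 700/500 = 1.4.
1 + r/4 = 1.4^(1/108) ≈ 1.00312, so r/4 ≈ 0.00312034.
r ≈ 4·0.00312034 = 1.24814%.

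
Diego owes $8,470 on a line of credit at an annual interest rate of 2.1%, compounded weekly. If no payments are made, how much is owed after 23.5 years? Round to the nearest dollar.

Growth factor = (1 + 0.021/52)^1222 ≈ 1.6378761594.
A ≈ 8,470 × 1.6378761594 ≈ 13,872.8111.

$13,873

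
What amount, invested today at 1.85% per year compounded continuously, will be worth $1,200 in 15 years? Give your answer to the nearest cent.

$909.21

P = A·e^(−rt) = 1,200·e^(−0.2775).
e^(−0.2775) ≈ 0.7576755646, so P ≈ 909.2107.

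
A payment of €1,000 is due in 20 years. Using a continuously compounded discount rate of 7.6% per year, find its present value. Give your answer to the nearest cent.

€218.71

P = A·e^(−rt) = 1,000·e^(−1.52).
e^(−1.52) ≈ 0.218711887, so P ≈ 218.7119.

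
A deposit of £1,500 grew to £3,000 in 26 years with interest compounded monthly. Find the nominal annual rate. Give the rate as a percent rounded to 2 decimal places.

The 312-period growth factor is 3,000/1,500 = 2.
r/12 = 2^(1/312) − 1 ≈ 0.0022241, so r ≈ 12·0.0022241 = 2.66891%.

2.67%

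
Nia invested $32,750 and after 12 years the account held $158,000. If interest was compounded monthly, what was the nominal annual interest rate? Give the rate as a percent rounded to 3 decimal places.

(1 + r/12)^144 = 158,000/32,750 = 4.82443.
1 + r/12 = 4.82443^(1/144) ≈ 1.010988, so r/12 ≈ 0.0109884.
r ≈ 12·0.0109884 = 13.18602%.

13.186%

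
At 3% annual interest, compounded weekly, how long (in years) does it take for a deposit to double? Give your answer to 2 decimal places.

(1 + 0.000576923)^(52t) = 2.
52t = ln 2 / ln(1 + 0.000576923) ≈ 0.69315/0.000576757 ≈ 1201.8017.
t ≈ 23.1116.

23.11 years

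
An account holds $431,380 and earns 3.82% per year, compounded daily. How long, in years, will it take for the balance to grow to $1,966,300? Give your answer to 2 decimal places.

We need (1 + 0.000104658)^(365t) = 4.5582, so 365t = ln 4.5582 / ln 1.000105 ≈ 14494.8847.
t ≈ 14494.8847/365 = 39.7120 years.

39.71 years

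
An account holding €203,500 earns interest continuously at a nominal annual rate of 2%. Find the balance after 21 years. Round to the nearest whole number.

€309,719

A = P·e^(rt) = 203,500·e^(0.02·21) = 203,500·e^0.42.
e^0.42 ≈ 1.52196155562, so A ≈ 309,719.1766.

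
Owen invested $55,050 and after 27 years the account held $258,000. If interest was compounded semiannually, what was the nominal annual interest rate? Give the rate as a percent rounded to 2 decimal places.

The 54-period growth factor is 258,000/55,050 = 4.68665.
r/2 = 4.68665^(1/54) − 1 ≈ 0.029019, so r ≈ 2·0.029019 = 5.80379%.

5.80%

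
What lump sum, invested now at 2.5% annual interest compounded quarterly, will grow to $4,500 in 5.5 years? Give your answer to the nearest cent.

Growth factor = (1 + 0.00625)^22 ≈ 1.146910832.
P = 4,500/1.146910832 ≈ 3,923.5831.

$3,923.58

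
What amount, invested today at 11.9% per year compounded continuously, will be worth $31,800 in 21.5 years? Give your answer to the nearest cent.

$2,461.98

P = A·e^(−rt) = 31,800·e^(−2.5585).
e^(−2.5585) ≈ 0.077420784565, so P ≈ 2,461.9809.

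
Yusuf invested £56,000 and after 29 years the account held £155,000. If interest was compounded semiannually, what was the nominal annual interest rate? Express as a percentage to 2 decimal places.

(1 + r/2)^58 = 155,000/56,000 = 2.76786.
1 + r/2 = 2.76786^(1/58) ≈ 1.017708, so r/2 ≈ 0.0177079.
r ≈ 2·0.0177079 = 3.54159%.

3.54%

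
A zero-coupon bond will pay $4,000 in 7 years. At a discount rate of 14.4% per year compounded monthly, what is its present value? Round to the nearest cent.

Growth factor = (1 + 0.012)^84 ≈ 2.723723703.
P = 4,000/2.723723703 ≈ 1,468.5777.

$1,468.58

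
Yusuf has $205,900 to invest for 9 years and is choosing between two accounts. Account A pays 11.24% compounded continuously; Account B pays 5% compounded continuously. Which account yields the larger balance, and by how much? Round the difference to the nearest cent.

Account A growth factor: e^(0.1124·9) = e^1.0116 ≈ 2.74999749289; balance ≈ 566,224.4838.
Account B growth factor: e^(0.05·9) = e^0.45 ≈ 1.56831218549; balance ≈ 322,915.4790.
Account A is larger by 243,309.0048.

Account A, by $243,309.00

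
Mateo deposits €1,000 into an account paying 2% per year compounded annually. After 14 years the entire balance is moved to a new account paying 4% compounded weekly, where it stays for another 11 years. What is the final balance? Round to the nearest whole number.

Phase 1: 1,000·(1 + 0.02)^14 ≈ 1,319.4788.
Phase 2: 1,319.4788·(1 + 0.04/52)^572 ≈ 2,048.4177.

€2,048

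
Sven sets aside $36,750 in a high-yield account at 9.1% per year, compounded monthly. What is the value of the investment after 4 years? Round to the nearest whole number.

$52,813

Periodic rate = 9.1%/12 = 0.00758333; periods = 12·4 = 48.
A = 36,750·(1 + 0.091/12)^48 ≈ 36,750·1.4370993925 ≈ 52,813.4027.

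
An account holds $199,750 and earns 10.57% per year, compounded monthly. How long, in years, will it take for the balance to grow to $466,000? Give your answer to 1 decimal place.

(1 + 0.00880833)^(12t) = 466,000/199,750 = 2.3329.
12t·ln(1 + 0.00880833) = ln(2.3329); 12t = 0.84712/0.00876977 ≈ 96.5954.
t ≈ 8.0496 years.

8.0 years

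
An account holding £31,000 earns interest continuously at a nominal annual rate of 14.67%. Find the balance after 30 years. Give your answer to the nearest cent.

£2,527,503.17

A = P·e^(rt) = 31,000·e^(0.1467·30) = 31,000·e^4.401.
e^4.401 ≈ 81.53236027265, so A ≈ 2,527,503.1685.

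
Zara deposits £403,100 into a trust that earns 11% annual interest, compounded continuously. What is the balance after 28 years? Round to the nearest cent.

A = P·e^(rt) = 403,100·e^(0.11·28) = 403,100·e^3.08.
e^3.08 ≈ 21.7584023962, so A ≈ 8,770,812.0059.

£8,770,812.01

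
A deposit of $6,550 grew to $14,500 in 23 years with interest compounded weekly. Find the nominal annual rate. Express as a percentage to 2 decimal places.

3.46%

The 1196-period growth factor is 14,500/6,550 = 2.21374.
r/52 = 2.21374^(1/1196) − 1 ≈ 0.000664672, so r ≈ 52·0.000664672 = 3.45629%.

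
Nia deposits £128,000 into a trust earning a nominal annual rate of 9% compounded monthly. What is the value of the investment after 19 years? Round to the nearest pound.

£703,206

Growth factor = (1 + 0.0075)^228 ≈ 5.49379560256.
A ≈ 128,000 × 5.49379560256 ≈ 703,205.8371.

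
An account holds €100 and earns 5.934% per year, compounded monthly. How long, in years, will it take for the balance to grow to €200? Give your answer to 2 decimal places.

11.71 years

(1 + 0.004945)^(12t) = 200/100 = 2.
12t·ln(1 + 0.004945) = ln(2); 12t = 0.69315/0.00493281 ≈ 140.5176.
t ≈ 11.7098 years.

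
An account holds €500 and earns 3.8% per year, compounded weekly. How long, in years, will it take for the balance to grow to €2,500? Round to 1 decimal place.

42.4 years

(1 + 0.000730769)^(52t) = 2,500/500 = 5.
52t·ln(1 + 0.000730769) = ln(5); 52t = 1.6094/0.000730502 ≈ 2203.1933.
t ≈ 42.3691 years.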